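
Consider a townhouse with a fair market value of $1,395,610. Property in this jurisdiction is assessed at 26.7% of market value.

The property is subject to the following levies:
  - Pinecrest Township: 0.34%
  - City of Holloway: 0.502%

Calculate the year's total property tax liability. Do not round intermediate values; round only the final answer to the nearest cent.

Assessed value = $1,395,610 × 0.267 = $372,627.87
Pinecrest Township: $372,627.87 × 0.0034 = $1,266.934758
City of Holloway: $372,627.87 × 0.00502 = $1,870.5919074
Total = $1,266.934758 + $1,870.5919074 = $3,137.5266654

$3,137.53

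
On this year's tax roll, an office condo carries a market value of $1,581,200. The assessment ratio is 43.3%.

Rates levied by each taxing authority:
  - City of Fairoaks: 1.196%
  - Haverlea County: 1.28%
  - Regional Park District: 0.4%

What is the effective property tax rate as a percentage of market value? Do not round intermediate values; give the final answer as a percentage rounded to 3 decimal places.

1.245%

Assessed value = $1,581,200 × 0.433 = $684,659.6
City of Fairoaks: $684,659.6 × 0.01196 = $8,188.528816
Haverlea County: $684,659.6 × 0.0128 = $8,763.64288
Regional Park District: $684,659.6 × 0.004 = $2,738.6384
Total tax = $19,690.810096
Effective rate = $19,690.810096 ÷ $1,581,200 = 1.245% of market value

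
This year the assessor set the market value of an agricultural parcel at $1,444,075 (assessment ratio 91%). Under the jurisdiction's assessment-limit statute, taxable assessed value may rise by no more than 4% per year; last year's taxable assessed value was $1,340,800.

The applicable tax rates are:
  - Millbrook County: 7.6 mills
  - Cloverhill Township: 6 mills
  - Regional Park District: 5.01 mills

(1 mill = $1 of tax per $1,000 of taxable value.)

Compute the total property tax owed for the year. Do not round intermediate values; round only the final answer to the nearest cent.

Uncapped assessed value = $1,444,075 × 0.91 = $1,314,108.25
Cap limit = $1,340,800 × 1.04 = $1,394,432
Taxable assessed value = min($1,314,108.25, $1,394,432) = $1,314,108.25 (cap does not bind)
Millbrook County: $1,314,108.25 × 0.0076 = $9,987.2227
Cloverhill Township: $1,314,108.25 × 0.006 = $7,884.6495
Regional Park District: $1,314,108.25 × 0.00501 = $6,583.6823325
Total = $24,455.5545325

$24,455.55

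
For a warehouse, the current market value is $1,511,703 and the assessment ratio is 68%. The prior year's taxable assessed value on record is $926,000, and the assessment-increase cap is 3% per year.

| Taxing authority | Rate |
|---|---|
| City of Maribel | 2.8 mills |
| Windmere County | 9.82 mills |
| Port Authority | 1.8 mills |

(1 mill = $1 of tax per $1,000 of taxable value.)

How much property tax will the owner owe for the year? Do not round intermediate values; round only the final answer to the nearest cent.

Uncapped assessed value = $1,511,703 × 0.68 = $1,027,958.04
Cap limit = $926,000 × 1.03 = $953,780
Taxable assessed value = min($1,027,958.04, $953,780) = $953,780 (cap binds)
City of Maribel: $953,780 × 0.0028 = $2,670.584
Windmere County: $953,780 × 0.00982 = $9,366.1196
Port Authority: $953,780 × 0.0018 = $1,716.804
Total = $13,753.5076

$13,753.51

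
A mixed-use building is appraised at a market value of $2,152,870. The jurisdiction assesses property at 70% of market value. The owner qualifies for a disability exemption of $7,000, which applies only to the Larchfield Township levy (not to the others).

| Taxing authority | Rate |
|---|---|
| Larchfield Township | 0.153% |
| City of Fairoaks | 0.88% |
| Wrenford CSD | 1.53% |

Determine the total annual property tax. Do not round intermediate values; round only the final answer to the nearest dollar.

Assessed value = $2,152,870 × 0.7 = $1,507,009
Larchfield Township: ($1,507,009 − $7,000) × 0.00153 = $1,500,009 × 0.00153 = $2,295.01377
City of Fairoaks: $1,507,009 × 0.0088 = $13,261.6792
Wrenford CSD: $1,507,009 × 0.0153 = $23,057.2377
Total = $38,613.93067

$38,614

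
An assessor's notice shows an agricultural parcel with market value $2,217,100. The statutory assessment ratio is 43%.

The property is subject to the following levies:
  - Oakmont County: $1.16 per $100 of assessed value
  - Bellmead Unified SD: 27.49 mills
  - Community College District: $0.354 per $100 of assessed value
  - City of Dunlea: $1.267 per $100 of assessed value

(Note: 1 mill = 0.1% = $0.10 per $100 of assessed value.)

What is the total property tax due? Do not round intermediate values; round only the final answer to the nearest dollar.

Assessed value = $2,217,100 × 0.43 = $953,353
Oakmont County: $953,353 × 0.0116 = $11,058.8948
Bellmead Unified SD: $953,353 × 0.02749 = $26,207.67397
Community College District: $953,353 × 0.00354 = $3,374.86962
City of Dunlea: $953,353 × 0.01267 = $12,078.98251
Total = $52,720.4209

$52,720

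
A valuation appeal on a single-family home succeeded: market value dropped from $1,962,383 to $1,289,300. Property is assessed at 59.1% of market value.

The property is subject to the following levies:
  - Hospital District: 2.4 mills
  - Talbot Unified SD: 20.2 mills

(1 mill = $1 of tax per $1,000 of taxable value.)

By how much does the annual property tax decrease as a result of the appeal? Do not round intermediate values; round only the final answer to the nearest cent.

$8,990.10

Old assessed value = $1,962,383 × 0.591 = $1,159,768.353
New assessed value = $1,289,300 × 0.591 = $761,976.3
Combined rate = 0.0024 + 0.0202 = 0.0226
Old tax = $1,159,768.353 × 0.0226 = $26,210.7647778
New tax = $761,976.3 × 0.0226 = $17,220.66438
Reduction = $26,210.7647778 − $17,220.66438 = $8,990.1003978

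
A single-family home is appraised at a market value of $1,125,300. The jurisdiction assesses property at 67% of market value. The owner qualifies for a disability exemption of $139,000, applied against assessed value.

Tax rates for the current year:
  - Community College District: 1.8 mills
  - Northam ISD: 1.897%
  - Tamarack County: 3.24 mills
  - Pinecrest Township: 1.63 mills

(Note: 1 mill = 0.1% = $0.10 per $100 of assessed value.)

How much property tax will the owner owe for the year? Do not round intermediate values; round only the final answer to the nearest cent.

$15,767.34

Assessed value = $1,125,300 × 0.67 = $753,951
Taxable value = $753,951 − $139,000 = $614,951
Community College District: $614,951 × 0.0018 = $1,106.9118
Northam ISD: $614,951 × 0.01897 = $11,665.62047
Tamarack County: $614,951 × 0.00324 = $1,992.44124
Pinecrest Township: $614,951 × 0.00163 = $1,002.37013
Total = $15,767.34364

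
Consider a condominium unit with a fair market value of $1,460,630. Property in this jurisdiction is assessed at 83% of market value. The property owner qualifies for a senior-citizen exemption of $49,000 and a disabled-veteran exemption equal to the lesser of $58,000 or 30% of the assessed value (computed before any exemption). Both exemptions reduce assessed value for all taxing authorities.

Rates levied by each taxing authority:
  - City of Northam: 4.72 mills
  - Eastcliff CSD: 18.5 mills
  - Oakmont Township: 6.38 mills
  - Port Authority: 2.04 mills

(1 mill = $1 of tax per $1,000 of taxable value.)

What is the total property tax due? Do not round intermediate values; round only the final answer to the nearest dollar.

Assessed value = $1,460,630 × 0.83 = $1,212,322.9
Disabled-veteran exemption = min($58,000, 30% × $1,212,322.9) = min($58,000, $363,696.87) = $58,000 (dollar cap binds)
Taxable value = $1,212,322.9 − $49,000 − $58,000 = $1,105,322.9
City of Northam: $1,105,322.9 × 0.00472 = $5,217.124088
Eastcliff CSD: $1,105,322.9 × 0.0185 = $20,448.47365
Oakmont Township: $1,105,322.9 × 0.00638 = $7,051.960102
Port Authority: $1,105,322.9 × 0.00204 = $2,254.858716
Total = $34,972.416556

$34,972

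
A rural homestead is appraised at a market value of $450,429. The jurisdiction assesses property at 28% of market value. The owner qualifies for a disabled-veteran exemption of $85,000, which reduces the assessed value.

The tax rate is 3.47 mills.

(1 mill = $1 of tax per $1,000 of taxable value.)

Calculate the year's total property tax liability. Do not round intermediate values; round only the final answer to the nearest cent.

$142.69

Assessed value = $450,429 × 0.28 = $126,120.12
Taxable value = $126,120.12 − $85,000 = $41,120.12
Tax = $41,120.12 × 0.00347 = $142.6868164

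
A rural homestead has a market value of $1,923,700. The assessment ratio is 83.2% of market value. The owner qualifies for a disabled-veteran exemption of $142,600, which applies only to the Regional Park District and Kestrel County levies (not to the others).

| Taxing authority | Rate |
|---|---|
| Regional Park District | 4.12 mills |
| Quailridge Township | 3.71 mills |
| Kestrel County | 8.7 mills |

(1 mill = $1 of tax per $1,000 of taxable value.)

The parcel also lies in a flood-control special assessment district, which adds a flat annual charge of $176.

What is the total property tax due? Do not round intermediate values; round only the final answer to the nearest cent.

Assessed value = $1,923,700 × 0.832 = $1,600,518.4
Regional Park District: ($1,600,518.4 − $142,600) × 0.00412 = $1,457,918.4 × 0.00412 = $6,006.623808
Quailridge Township: $1,600,518.4 × 0.00371 = $5,937.923264
Kestrel County: ($1,600,518.4 − $142,600) × 0.0087 = $1,457,918.4 × 0.0087 = $12,683.89008
Levies subtotal = $24,628.437152
Total = $24,628.437152 + $176 = $24,804.437152

$24,804.44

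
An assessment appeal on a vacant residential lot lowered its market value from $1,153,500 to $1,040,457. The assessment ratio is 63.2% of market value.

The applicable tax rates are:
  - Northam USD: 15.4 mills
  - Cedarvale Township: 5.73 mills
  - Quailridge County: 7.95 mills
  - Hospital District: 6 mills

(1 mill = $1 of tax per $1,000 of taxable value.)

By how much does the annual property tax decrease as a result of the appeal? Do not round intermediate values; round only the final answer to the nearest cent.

$2,506.23

Old assessed value = $1,153,500 × 0.632 = $729,012
New assessed value = $1,040,457 × 0.632 = $657,568.824
Combined rate = 0.0154 + 0.00573 + 0.00795 + 0.006 = 0.03508
Old tax = $729,012 × 0.03508 = $25,573.74096
New tax = $657,568.824 × 0.03508 = $23,067.51434592
Reduction = $25,573.74096 − $23,067.51434592 = $2,506.22661408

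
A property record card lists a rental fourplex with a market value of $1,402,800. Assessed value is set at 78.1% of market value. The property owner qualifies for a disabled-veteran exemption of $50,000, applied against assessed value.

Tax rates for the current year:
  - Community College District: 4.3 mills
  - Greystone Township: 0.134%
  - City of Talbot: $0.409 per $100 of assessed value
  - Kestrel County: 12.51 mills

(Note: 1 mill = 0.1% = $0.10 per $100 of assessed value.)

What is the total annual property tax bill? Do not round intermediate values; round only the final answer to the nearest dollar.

Assessed value = $1,402,800 × 0.781 = $1,095,586.8
Taxable value = $1,095,586.8 − $50,000 = $1,045,586.8
Community College District: $1,045,586.8 × 0.0043 = $4,496.02324
Greystone Township: $1,045,586.8 × 0.00134 = $1,401.086312
City of Talbot: $1,045,586.8 × 0.00409 = $4,276.450012
Kestrel County: $1,045,586.8 × 0.01251 = $13,080.290868
Total = $23,253.850432

$23,254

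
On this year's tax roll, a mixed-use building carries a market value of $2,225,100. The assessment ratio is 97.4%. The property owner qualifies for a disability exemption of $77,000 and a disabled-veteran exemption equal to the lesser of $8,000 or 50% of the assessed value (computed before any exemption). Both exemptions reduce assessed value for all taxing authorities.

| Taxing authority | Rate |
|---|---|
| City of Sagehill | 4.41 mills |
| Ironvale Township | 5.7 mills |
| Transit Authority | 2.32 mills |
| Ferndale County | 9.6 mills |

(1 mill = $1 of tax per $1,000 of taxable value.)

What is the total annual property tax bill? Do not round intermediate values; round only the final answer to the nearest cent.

$45,871.91

Assessed value = $2,225,100 × 0.974 = $2,167,247.4
Disabled-veteran exemption = min($8,000, 50% × $2,167,247.4) = min($8,000, $1,083,623.7) = $8,000 (dollar cap binds)
Taxable value = $2,167,247.4 − $77,000 − $8,000 = $2,082,247.4
City of Sagehill: $2,082,247.4 × 0.00441 = $9,182.711034
Ironvale Township: $2,082,247.4 × 0.0057 = $11,868.81018
Transit Authority: $2,082,247.4 × 0.00232 = $4,830.813968
Ferndale County: $2,082,247.4 × 0.0096 = $19,989.57504
Total = $45,871.910222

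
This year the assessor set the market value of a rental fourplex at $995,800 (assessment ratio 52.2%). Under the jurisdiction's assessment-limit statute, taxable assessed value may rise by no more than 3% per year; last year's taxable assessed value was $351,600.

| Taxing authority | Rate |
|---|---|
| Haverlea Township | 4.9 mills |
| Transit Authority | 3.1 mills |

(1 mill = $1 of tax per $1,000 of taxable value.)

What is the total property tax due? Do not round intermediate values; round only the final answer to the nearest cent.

Uncapped assessed value = $995,800 × 0.522 = $519,807.6
Cap limit = $351,600 × 1.03 = $362,148
Taxable assessed value = min($519,807.6, $362,148) = $362,148 (cap binds)
Haverlea Township: $362,148 × 0.0049 = $1,774.5252
Transit Authority: $362,148 × 0.0031 = $1,122.6588
Total = $2,897.184

$2,897.18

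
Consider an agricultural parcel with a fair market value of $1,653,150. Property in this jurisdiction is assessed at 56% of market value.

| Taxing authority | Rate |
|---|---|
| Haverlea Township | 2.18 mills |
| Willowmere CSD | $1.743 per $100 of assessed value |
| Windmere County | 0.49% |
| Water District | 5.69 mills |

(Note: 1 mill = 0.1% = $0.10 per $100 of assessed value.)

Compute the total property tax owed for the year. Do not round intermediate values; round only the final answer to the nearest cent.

Assessed value = $1,653,150 × 0.56 = $925,764
Haverlea Township: $925,764 × 0.00218 = $2,018.16552
Willowmere CSD: $925,764 × 0.01743 = $16,136.06652
Windmere County: $925,764 × 0.0049 = $4,536.2436
Water District: $925,764 × 0.00569 = $5,267.59716
Total = $27,958.0728

$27,958.07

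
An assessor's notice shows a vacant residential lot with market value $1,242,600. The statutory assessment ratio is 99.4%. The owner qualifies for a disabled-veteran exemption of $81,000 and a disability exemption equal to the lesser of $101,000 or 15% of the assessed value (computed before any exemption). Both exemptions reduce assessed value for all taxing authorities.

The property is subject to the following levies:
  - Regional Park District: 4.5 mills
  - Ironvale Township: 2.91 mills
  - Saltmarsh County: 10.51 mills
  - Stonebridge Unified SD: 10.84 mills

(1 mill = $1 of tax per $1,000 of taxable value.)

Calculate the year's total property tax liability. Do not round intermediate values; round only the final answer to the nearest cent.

$30,288.43

Assessed value = $1,242,600 × 0.994 = $1,235,144.4
Disability exemption = min($101,000, 15% × $1,235,144.4) = min($101,000, $185,271.66) = $101,000 (dollar cap binds)
Taxable value = $1,235,144.4 − $81,000 − $101,000 = $1,053,144.4
Regional Park District: $1,053,144.4 × 0.0045 = $4,739.1498
Ironvale Township: $1,053,144.4 × 0.00291 = $3,064.650204
Saltmarsh County: $1,053,144.4 × 0.01051 = $11,068.547644
Stonebridge Unified SD: $1,053,144.4 × 0.01084 = $11,416.085296
Total = $30,288.432944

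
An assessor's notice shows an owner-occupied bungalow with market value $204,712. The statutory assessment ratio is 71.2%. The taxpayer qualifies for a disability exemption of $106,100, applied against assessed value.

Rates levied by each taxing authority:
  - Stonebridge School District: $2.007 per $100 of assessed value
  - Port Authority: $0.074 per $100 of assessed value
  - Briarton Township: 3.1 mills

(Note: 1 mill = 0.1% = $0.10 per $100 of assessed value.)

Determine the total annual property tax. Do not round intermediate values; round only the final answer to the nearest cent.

Assessed value = $204,712 × 0.712 = $145,754.944
Taxable value = $145,754.944 − $106,100 = $39,654.944
Stonebridge School District: $39,654.944 × 0.02007 = $795.87472608
Port Authority: $39,654.944 × 0.00074 = $29.34465856
Briarton Township: $39,654.944 × 0.0031 = $122.9303264
Total = $948.14971104

$948.15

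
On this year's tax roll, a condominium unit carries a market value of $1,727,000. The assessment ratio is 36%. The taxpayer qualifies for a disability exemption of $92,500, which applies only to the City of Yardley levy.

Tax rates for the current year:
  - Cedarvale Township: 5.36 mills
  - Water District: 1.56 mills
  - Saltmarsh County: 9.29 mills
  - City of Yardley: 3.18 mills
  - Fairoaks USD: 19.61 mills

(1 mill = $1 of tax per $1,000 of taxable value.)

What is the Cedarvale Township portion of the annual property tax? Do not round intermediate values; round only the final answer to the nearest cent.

$3,332.42

Assessed value = $1,727,000 × 0.36 = $621,720
Cedarvale Township taxable value = $621,720 (exemption does not apply)
Cedarvale Township levy = $621,720 × 0.00536 = $3,332.4192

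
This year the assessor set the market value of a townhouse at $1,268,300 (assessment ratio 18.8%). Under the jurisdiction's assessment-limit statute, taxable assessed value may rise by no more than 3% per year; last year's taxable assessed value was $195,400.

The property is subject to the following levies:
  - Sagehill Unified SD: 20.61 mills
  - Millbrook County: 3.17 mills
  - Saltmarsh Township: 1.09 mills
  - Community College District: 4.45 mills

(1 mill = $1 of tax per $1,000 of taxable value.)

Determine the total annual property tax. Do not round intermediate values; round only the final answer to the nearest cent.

Uncapped assessed value = $1,268,300 × 0.188 = $238,440.4
Cap limit = $195,400 × 1.03 = $201,262
Taxable assessed value = min($238,440.4, $201,262) = $201,262 (cap binds)
Sagehill Unified SD: $201,262 × 0.02061 = $4,148.00982
Millbrook County: $201,262 × 0.00317 = $638.00054
Saltmarsh Township: $201,262 × 0.00109 = $219.37558
Community College District: $201,262 × 0.00445 = $895.6159
Total = $5,901.00184

$5,901.00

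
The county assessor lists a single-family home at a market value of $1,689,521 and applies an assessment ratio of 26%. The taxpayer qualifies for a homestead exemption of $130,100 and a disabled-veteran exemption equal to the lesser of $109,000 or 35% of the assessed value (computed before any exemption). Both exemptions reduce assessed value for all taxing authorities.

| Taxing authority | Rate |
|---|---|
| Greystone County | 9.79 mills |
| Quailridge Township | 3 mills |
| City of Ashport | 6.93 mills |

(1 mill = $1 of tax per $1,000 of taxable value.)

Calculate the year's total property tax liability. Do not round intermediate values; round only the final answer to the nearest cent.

Assessed value = $1,689,521 × 0.26 = $439,275.46
Disabled-veteran exemption = min($109,000, 35% × $439,275.46) = min($109,000, $153,746.411) = $109,000 (dollar cap binds)
Taxable value = $439,275.46 − $130,100 − $109,000 = $200,175.46
Greystone County: $200,175.46 × 0.00979 = $1,959.7177534
Quailridge Township: $200,175.46 × 0.003 = $600.52638
City of Ashport: $200,175.46 × 0.00693 = $1,387.2159378
Total = $3,947.4600712

$3,947.46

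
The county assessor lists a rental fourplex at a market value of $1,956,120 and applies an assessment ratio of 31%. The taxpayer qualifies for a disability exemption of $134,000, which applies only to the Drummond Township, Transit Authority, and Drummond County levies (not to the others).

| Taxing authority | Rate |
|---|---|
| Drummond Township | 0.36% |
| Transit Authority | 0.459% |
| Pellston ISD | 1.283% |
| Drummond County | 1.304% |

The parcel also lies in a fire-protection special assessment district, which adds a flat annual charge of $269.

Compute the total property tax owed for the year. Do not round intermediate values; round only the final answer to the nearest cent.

$18,078.07

Assessed value = $1,956,120 × 0.31 = $606,397.2
Drummond Township: ($606,397.2 − $134,000) × 0.0036 = $472,397.2 × 0.0036 = $1,700.62992
Transit Authority: ($606,397.2 − $134,000) × 0.00459 = $472,397.2 × 0.00459 = $2,168.303148
Pellston ISD: $606,397.2 × 0.01283 = $7,780.076076
Drummond County: ($606,397.2 − $134,000) × 0.01304 = $472,397.2 × 0.01304 = $6,160.059488
Levies subtotal = $17,809.068632
Total = $17,809.068632 + $269 = $18,078.068632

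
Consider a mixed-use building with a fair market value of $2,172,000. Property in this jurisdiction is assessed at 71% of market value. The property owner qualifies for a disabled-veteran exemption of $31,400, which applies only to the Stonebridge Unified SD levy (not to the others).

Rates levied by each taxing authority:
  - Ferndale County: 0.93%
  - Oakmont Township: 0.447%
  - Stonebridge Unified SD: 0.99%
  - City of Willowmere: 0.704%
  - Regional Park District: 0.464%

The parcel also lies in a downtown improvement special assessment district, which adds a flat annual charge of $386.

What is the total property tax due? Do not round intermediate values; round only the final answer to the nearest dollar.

$54,589

Assessed value = $2,172,000 × 0.71 = $1,542,120
Ferndale County: $1,542,120 × 0.0093 = $14,341.716
Oakmont Township: $1,542,120 × 0.00447 = $6,893.2764
Stonebridge Unified SD: ($1,542,120 − $31,400) × 0.0099 = $1,510,720 × 0.0099 = $14,956.128
City of Willowmere: $1,542,120 × 0.00704 = $10,856.5248
Regional Park District: $1,542,120 × 0.00464 = $7,155.4368
Levies subtotal = $54,203.082
Total = $54,203.082 + $386 = $54,589.082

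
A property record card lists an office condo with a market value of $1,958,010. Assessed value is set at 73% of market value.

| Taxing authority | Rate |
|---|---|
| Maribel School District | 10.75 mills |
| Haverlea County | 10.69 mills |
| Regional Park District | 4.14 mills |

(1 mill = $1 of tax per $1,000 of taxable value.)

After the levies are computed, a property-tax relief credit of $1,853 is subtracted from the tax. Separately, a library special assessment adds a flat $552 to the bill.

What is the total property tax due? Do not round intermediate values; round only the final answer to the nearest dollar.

$35,262

Assessed value = $1,958,010 × 0.73 = $1,429,347.3
Maribel School District: $1,429,347.3 × 0.01075 = $15,365.483475
Haverlea County: $1,429,347.3 × 0.01069 = $15,279.722637
Regional Park District: $1,429,347.3 × 0.00414 = $5,917.497822
Levies subtotal = $36,562.703934
After credit = $36,562.703934 − $1,853 = $34,709.703934
Total = $34,709.703934 + $552 = $35,261.703934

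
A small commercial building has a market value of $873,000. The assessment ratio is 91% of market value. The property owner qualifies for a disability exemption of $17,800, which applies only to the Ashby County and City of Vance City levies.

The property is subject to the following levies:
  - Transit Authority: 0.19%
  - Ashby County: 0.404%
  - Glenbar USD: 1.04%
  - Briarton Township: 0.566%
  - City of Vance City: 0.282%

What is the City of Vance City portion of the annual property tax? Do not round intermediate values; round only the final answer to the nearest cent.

Assessed value = $873,000 × 0.91 = $794,430
City of Vance City taxable value = $794,430 − $17,800 = $776,630
City of Vance City levy = $776,630 × 0.00282 = $2,190.0966

$2,190.10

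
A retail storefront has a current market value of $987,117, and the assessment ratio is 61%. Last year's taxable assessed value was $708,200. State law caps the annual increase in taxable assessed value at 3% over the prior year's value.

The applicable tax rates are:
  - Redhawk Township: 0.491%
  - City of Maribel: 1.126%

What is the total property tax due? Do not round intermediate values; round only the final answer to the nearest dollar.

Uncapped assessed value = $987,117 × 0.61 = $602,141.37
Cap limit = $708,200 × 1.03 = $729,446
Taxable assessed value = min($602,141.37, $729,446) = $602,141.37 (cap does not bind)
Redhawk Township: $602,141.37 × 0.00491 = $2,956.5141267
City of Maribel: $602,141.37 × 0.01126 = $6,780.1118262
Total = $9,736.6259529

$9,737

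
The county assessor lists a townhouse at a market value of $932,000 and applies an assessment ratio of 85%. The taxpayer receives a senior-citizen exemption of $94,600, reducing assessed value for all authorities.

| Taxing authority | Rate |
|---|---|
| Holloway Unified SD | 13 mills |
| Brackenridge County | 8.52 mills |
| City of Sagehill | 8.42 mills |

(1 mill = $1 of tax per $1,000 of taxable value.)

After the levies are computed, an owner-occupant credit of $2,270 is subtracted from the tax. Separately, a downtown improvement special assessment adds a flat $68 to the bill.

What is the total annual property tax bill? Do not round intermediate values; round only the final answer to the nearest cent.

Assessed value = $932,000 × 0.85 = $792,200
Taxable value = $792,200 − $94,600 = $697,600
Holloway Unified SD: $697,600 × 0.013 = $9,068.8
Brackenridge County: $697,600 × 0.00852 = $5,943.552
City of Sagehill: $697,600 × 0.00842 = $5,873.792
Levies subtotal = $20,886.144
After credit = $20,886.144 − $2,270 = $18,616.144
Total = $18,616.144 + $68 = $18,684.144

$18,684.14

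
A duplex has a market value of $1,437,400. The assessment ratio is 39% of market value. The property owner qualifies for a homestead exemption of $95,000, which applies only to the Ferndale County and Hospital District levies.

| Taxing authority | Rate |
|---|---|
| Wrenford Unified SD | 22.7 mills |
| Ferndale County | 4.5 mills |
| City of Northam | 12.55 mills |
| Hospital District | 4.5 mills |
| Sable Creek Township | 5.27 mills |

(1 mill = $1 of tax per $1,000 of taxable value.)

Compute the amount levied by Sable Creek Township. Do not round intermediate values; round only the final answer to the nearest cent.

Assessed value = $1,437,400 × 0.39 = $560,586
Sable Creek Township taxable value = $560,586 (exemption does not apply)
Sable Creek Township levy = $560,586 × 0.00527 = $2,954.28822

$2,954.29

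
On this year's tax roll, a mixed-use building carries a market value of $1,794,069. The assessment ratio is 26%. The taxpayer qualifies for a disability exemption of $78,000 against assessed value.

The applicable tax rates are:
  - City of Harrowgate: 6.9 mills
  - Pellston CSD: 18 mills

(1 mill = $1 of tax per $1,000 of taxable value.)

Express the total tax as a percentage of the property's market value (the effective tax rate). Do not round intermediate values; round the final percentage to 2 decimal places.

Assessed value = $1,794,069 × 0.26 = $466,457.94
Taxable value = $466,457.94 − $78,000 = $388,457.94
City of Harrowgate: $388,457.94 × 0.0069 = $2,680.359786
Pellston CSD: $388,457.94 × 0.018 = $6,992.24292
Total tax = $9,672.602706
Effective rate = $9,672.602706 ÷ $1,794,069 = 0.54% of market value

0.54%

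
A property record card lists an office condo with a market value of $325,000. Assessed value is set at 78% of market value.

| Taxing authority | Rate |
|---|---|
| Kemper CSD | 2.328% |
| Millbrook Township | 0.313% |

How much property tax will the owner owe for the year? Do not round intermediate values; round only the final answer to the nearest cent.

Assessed value = $325,000 × 0.78 = $253,500
Kemper CSD: $253,500 × 0.02328 = $5,901.48
Millbrook Township: $253,500 × 0.00313 = $793.455
Total = $5,901.48 + $793.455 = $6,694.935

$6,694.94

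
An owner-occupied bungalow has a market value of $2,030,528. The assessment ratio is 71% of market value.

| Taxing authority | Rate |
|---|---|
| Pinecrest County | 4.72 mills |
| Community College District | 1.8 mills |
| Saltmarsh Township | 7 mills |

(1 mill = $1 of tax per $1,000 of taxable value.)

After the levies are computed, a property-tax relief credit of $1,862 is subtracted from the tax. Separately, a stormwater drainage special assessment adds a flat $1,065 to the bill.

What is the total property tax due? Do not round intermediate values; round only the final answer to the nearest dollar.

$18,694

Assessed value = $2,030,528 × 0.71 = $1,441,674.88
Pinecrest County: $1,441,674.88 × 0.00472 = $6,804.7054336
Community College District: $1,441,674.88 × 0.0018 = $2,595.014784
Saltmarsh Township: $1,441,674.88 × 0.007 = $10,091.72416
Levies subtotal = $19,491.4443776
After credit = $19,491.4443776 − $1,862 = $17,629.4443776
Total = $17,629.4443776 + $1,065 = $18,694.4443776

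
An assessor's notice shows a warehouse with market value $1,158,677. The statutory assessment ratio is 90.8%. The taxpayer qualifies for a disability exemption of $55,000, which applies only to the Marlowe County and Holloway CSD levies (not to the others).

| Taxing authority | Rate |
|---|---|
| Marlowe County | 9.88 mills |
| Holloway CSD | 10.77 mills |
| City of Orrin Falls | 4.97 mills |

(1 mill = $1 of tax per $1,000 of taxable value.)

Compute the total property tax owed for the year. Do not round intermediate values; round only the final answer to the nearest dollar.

$25,819

Assessed value = $1,158,677 × 0.908 = $1,052,078.716
Marlowe County: ($1,052,078.716 − $55,000) × 0.00988 = $997,078.716 × 0.00988 = $9,851.13771408
Holloway CSD: ($1,052,078.716 − $55,000) × 0.01077 = $997,078.716 × 0.01077 = $10,738.53777132
City of Orrin Falls: $1,052,078.716 × 0.00497 = $5,228.83121852
Total = $25,818.50670392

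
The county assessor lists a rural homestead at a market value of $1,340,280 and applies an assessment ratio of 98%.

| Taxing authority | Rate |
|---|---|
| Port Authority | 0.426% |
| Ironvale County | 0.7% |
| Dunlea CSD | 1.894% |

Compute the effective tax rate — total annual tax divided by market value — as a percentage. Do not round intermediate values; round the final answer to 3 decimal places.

2.960%

Assessed value = $1,340,280 × 0.98 = $1,313,474.4
Port Authority: $1,313,474.4 × 0.00426 = $5,595.400944
Ironvale County: $1,313,474.4 × 0.007 = $9,194.3208
Dunlea CSD: $1,313,474.4 × 0.01894 = $24,877.205136
Total tax = $39,666.92688
Effective rate = $39,666.92688 ÷ $1,340,280 = 2.960% of market value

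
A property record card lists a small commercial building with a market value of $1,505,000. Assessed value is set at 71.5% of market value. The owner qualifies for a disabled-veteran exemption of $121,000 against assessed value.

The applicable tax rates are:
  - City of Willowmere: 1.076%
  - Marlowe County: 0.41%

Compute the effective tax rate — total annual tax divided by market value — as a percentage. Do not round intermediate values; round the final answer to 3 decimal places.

0.943%

Assessed value = $1,505,000 × 0.715 = $1,076,075
Taxable value = $1,076,075 − $121,000 = $955,075
City of Willowmere: $955,075 × 0.01076 = $10,276.607
Marlowe County: $955,075 × 0.0041 = $3,915.8075
Total tax = $14,192.4145
Effective rate = $14,192.4145 ÷ $1,505,000 = 0.943% of market value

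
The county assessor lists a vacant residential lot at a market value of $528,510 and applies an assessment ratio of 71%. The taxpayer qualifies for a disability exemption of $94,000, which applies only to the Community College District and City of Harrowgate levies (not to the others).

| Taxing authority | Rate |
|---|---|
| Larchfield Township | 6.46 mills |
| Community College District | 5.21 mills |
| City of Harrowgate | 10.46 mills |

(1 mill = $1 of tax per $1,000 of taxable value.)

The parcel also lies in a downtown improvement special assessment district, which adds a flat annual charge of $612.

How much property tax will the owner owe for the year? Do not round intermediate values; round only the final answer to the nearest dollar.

$7,443

Assessed value = $528,510 × 0.71 = $375,242.1
Larchfield Township: $375,242.1 × 0.00646 = $2,424.063966
Community College District: ($375,242.1 − $94,000) × 0.00521 = $281,242.1 × 0.00521 = $1,465.271341
City of Harrowgate: ($375,242.1 − $94,000) × 0.01046 = $281,242.1 × 0.01046 = $2,941.792366
Levies subtotal = $6,831.127673
Total = $6,831.127673 + $612 = $7,443.127673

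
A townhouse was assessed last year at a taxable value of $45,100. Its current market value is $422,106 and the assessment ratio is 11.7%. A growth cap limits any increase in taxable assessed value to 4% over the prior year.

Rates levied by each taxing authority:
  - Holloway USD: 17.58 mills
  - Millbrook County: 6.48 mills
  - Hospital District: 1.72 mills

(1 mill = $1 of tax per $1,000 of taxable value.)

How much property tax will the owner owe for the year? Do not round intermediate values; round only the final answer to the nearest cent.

$1,209.19

Uncapped assessed value = $422,106 × 0.117 = $49,386.402
Cap limit = $45,100 × 1.04 = $46,904
Taxable assessed value = min($49,386.402, $46,904) = $46,904 (cap binds)
Holloway USD: $46,904 × 0.01758 = $824.57232
Millbrook County: $46,904 × 0.00648 = $303.93792
Hospital District: $46,904 × 0.00172 = $80.67488
Total = $1,209.18512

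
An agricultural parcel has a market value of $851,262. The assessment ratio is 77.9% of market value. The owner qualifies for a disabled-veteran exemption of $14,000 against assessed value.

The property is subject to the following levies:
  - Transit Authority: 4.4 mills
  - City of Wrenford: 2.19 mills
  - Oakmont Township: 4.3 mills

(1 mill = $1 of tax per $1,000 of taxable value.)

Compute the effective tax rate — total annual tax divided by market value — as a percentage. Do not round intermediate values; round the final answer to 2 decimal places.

Assessed value = $851,262 × 0.779 = $663,133.098
Taxable value = $663,133.098 − $14,000 = $649,133.098
Transit Authority: $649,133.098 × 0.0044 = $2,856.1856312
City of Wrenford: $649,133.098 × 0.00219 = $1,421.60148462
Oakmont Township: $649,133.098 × 0.0043 = $2,791.2723214
Total tax = $7,069.05943722
Effective rate = $7,069.05943722 ÷ $851,262 = 0.83% of market value

0.83%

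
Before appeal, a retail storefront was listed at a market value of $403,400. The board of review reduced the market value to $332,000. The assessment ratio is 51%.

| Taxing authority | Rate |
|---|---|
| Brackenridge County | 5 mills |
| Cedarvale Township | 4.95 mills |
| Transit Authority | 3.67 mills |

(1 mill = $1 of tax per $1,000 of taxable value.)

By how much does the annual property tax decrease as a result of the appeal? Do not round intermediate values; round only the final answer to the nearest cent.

$495.96

Old assessed value = $403,400 × 0.51 = $205,734
New assessed value = $332,000 × 0.51 = $169,320
Combined rate = 0.005 + 0.00495 + 0.00367 = 0.01362
Old tax = $205,734 × 0.01362 = $2,802.09708
New tax = $169,320 × 0.01362 = $2,306.1384
Reduction = $2,802.09708 − $2,306.1384 = $495.95868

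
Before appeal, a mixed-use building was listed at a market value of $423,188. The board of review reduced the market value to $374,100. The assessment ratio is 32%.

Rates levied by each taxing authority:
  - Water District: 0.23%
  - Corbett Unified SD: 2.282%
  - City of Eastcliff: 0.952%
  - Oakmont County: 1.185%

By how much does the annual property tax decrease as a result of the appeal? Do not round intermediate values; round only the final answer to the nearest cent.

$730.27

Old assessed value = $423,188 × 0.32 = $135,420.16
New assessed value = $374,100 × 0.32 = $119,712
Combined rate = 0.0023 + 0.02282 + 0.00952 + 0.01185 = 0.04649
Old tax = $135,420.16 × 0.04649 = $6,295.6832384
New tax = $119,712 × 0.04649 = $5,565.41088
Reduction = $6,295.6832384 − $5,565.41088 = $730.2723584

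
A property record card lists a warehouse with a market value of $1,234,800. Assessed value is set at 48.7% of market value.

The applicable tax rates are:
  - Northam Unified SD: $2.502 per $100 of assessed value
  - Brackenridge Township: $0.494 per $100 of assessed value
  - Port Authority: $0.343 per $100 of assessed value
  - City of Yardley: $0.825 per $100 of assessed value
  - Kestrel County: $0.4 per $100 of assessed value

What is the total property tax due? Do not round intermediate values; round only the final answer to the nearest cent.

Assessed value = $1,234,800 × 0.487 = $601,347.6
Northam Unified SD: $601,347.6 × 0.02502 = $15,045.716952
Brackenridge Township: $601,347.6 × 0.00494 = $2,970.657144
Port Authority: $601,347.6 × 0.00343 = $2,062.622268
City of Yardley: $601,347.6 × 0.00825 = $4,961.1177
Kestrel County: $601,347.6 × 0.004 = $2,405.3904
Total = $15,045.716952 + $2,970.657144 + $2,062.622268 + $4,961.1177 + $2,405.3904 = $27,445.504464

$27,445.50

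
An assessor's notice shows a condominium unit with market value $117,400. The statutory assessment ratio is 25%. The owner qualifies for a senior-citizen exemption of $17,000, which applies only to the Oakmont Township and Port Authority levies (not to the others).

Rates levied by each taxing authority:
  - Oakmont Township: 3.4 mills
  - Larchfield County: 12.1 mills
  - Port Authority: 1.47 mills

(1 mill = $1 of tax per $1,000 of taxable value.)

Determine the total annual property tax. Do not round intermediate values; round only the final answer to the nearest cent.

$415.28

Assessed value = $117,400 × 0.25 = $29,350
Oakmont Township: ($29,350 − $17,000) × 0.0034 = $12,350 × 0.0034 = $41.99
Larchfield County: $29,350 × 0.0121 = $355.135
Port Authority: ($29,350 − $17,000) × 0.00147 = $12,350 × 0.00147 = $18.1545
Total = $415.2795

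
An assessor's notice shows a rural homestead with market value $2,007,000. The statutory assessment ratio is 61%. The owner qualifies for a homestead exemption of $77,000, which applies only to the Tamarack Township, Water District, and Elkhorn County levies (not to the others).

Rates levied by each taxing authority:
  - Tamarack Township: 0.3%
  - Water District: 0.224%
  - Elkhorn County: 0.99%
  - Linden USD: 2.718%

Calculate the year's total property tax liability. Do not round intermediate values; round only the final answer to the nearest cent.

Assessed value = $2,007,000 × 0.61 = $1,224,270
Tamarack Township: ($1,224,270 − $77,000) × 0.003 = $1,147,270 × 0.003 = $3,441.81
Water District: ($1,224,270 − $77,000) × 0.00224 = $1,147,270 × 0.00224 = $2,569.8848
Elkhorn County: ($1,224,270 − $77,000) × 0.0099 = $1,147,270 × 0.0099 = $11,357.973
Linden USD: $1,224,270 × 0.02718 = $33,275.6586
Total = $50,645.3264

$50,645.33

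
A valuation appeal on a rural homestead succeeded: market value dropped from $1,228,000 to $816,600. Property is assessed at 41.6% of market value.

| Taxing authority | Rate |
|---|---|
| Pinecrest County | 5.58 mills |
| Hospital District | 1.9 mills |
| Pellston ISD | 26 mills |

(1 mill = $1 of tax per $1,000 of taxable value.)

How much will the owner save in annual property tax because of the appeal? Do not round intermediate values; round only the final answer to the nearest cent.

Old assessed value = $1,228,000 × 0.416 = $510,848
New assessed value = $816,600 × 0.416 = $339,705.6
Combined rate = 0.00558 + 0.0019 + 0.026 = 0.03348
Old tax = $510,848 × 0.03348 = $17,103.19104
New tax = $339,705.6 × 0.03348 = $11,373.343488
Reduction = $17,103.19104 − $11,373.343488 = $5,729.847552

$5,729.85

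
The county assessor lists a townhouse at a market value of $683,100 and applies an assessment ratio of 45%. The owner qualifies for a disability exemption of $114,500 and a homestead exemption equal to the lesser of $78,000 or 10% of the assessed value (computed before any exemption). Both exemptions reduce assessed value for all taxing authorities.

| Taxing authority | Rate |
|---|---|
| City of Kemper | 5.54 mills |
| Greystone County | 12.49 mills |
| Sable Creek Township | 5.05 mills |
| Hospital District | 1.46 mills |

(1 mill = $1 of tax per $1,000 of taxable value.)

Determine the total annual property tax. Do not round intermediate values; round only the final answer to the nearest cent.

Assessed value = $683,100 × 0.45 = $307,395
Homestead exemption = min($78,000, 10% × $307,395) = min($78,000, $30,739.5) = $30,739.5 (percentage binds)
Taxable value = $307,395 − $114,500 − $30,739.5 = $162,155.5
City of Kemper: $162,155.5 × 0.00554 = $898.34147
Greystone County: $162,155.5 × 0.01249 = $2,025.322195
Sable Creek Township: $162,155.5 × 0.00505 = $818.885275
Hospital District: $162,155.5 × 0.00146 = $236.74703
Total = $3,979.29597

$3,979.30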